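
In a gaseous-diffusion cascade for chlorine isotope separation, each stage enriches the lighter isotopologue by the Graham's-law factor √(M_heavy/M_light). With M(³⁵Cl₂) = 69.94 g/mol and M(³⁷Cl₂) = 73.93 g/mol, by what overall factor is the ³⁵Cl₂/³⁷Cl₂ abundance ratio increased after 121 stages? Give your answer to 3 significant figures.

28.7

The single-stage factor is √(M_heavy/M_light), so 121 stages give [√(73.93/69.94)]^121 = (73.93/69.94)^(121/2).
= 1.05705^(121/2) = 28.7.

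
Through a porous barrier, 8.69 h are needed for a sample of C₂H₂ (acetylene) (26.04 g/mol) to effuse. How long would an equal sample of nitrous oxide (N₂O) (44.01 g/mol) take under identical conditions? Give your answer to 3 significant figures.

Since effusion rate ∝ 1/√M, t_N₂O/t_C₂H₂ = √(M_N₂O/M_C₂H₂) = √(44.01/26.04) = √1.690 = 1.300.
So the time for N₂O is 8.69 × 1.300 = 11.3 h.

11.3 h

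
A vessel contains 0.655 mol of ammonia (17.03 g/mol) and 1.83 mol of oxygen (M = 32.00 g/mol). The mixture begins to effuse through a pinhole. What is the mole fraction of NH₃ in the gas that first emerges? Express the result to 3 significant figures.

The effusion rate of species i is ∝ p_i/√M_i ∝ n_i/√M_i.
Mole fraction of NH₃ in the effusate = (n_NH₃/√M_NH₃) / (n_NH₃/√M_NH₃ + n_O₂/√M_O₂)
= (0.655/√17.03) / (0.655/√17.03 + 1.83/√32.00) = 0.1587/(0.1587 + 0.3235) = 0.329.

0.329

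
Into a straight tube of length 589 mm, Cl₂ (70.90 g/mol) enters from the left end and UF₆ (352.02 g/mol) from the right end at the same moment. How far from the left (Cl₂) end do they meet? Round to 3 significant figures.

407 mm

Graham's law gives d_Cl₂/d_UF₆ = rate_Cl₂/rate_UF₆ = √(M_UF₆/M_Cl₂) = √(352.02/70.90) = 2.228.
With d_Cl₂ + d_UF₆ = 589 mm, d_UF₆ = 589/(1 + 2.228) = 182.5 mm.
d_Cl₂ = 589 − 182.5 = 407 mm.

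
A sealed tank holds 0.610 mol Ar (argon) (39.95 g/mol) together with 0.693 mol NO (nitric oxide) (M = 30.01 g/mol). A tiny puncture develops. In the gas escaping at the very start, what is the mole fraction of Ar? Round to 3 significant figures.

0.433

Effusion rate of each component ∝ n_i/√M_i (partial pressure × 1/√M).
Mole fraction of Ar in the effusate = (n_Ar/√M_Ar) / (n_Ar/√M_Ar + n_NO/√M_NO)
= (0.610/√39.95) / (0.610/√39.95 + 0.693/√30.01) = 0.09651/(0.09651 + 0.1265) = 0.433.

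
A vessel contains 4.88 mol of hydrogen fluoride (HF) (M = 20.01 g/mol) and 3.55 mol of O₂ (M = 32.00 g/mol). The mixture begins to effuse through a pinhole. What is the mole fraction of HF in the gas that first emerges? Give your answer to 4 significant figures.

0.6348

Each component's effusion rate ∝ (its partial pressure)·(1/√M) ∝ n_i/√M_i.
Mole fraction of HF in the effusate = (n_HF/√M_HF) / (n_HF/√M_HF + n_O₂/√M_O₂)
= (4.88/√20.01) / (4.88/√20.01 + 3.55/√32.00) = 1.091/(1.091 + 0.6276) = 0.6348.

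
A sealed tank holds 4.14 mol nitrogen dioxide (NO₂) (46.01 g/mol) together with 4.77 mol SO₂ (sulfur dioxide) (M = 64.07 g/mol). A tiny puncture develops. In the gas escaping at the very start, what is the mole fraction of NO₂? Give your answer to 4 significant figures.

Each component's effusion rate ∝ (its partial pressure)·(1/√M) ∝ n_i/√M_i.
x_NO₂(eff) = (n_NO₂/√M_NO₂) / (n_NO₂/√M_NO₂ + n_SO₂/√M_SO₂)
= (4.14/√46.01) / (4.14/√46.01 + 4.77/√64.07) = 0.6103/(0.6103 + 0.5959) = 0.5060.

0.5060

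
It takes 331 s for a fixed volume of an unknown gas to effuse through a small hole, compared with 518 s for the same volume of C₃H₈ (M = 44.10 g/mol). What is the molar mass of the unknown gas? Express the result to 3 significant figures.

18.0 g/mol

By Graham's law, t_X/t_C₃H₈ = √(M_X/M_C₃H₈).
331/518 = 0.6390 = √(M_X/44.10)
M_X = 44.10 × 0.6390² = 44.10 × 0.4083 = 18.0 g/mol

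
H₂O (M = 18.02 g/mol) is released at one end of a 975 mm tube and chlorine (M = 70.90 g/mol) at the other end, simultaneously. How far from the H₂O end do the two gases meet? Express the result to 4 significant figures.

In equal time, each gas travels a distance ∝ its rate ∝ 1/√M, so d_H₂O/d_Cl₂ = √(M_Cl₂/M_H₂O) = √(70.90/18.02) = 1.984.
With d_H₂O + d_Cl₂ = 975 mm, d_Cl₂ = 975/(1 + 1.984) = 326.8 mm.
d_H₂O = 975 − 326.8 = 648.2 mm.

648.2 mm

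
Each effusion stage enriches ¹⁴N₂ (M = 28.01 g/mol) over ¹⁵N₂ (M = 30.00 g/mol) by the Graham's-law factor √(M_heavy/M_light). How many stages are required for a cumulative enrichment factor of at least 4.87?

47

Single-stage factor α = √(30.00/28.01), so ln α = ½ ln(1.07105) = 0.03432.
Need α^N ≥ 4.87 ⇒ N ≥ ln(4.87) / ln α = 1.583 / 0.03432 = 46.13.
Rounding up, N = 47 stages.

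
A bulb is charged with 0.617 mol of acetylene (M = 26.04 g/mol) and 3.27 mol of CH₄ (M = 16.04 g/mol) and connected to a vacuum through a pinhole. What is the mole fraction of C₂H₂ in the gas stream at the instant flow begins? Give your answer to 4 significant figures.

Rate_i ∝ x_i/√M_i (Graham's law weighted by mole fraction), so the effusate composition follows n_i/√M_i.
So x_C₂H₂ in the escaping gas = (n_C₂H₂/√M_C₂H₂) / Σ(n_i/√M_i)
= (0.617/√26.04) / (0.617/√26.04 + 3.27/√16.04) = 0.1209/(0.1209 + 0.8165) = 0.1290.

0.1290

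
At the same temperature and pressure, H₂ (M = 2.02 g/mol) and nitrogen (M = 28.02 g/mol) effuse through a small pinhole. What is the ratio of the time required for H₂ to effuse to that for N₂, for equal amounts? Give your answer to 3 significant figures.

By Graham's law, t_H₂/t_N₂ = √(M_H₂/M_N₂) = √(2.02/28.02) = √0.07209 = 0.268.

0.268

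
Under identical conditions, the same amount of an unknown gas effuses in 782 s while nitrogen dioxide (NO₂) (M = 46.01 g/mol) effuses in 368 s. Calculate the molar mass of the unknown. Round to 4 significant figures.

Using Graham's law: t_X/t_NO₂ = √(M_X/M_NO₂).
782/368 = 2.125 = √(M_X/46.01)
M_X = 46.01 × 2.125² = 46.01 × 4.516 = 207.8 g/mol

207.8 g/mol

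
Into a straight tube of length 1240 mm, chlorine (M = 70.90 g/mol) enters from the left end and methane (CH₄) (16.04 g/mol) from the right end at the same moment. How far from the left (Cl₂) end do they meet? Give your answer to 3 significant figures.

In equal time, each gas travels a distance ∝ its rate ∝ 1/√M, so d_Cl₂/d_CH₄ = √(M_CH₄/M_Cl₂) = √(16.04/70.90) = 0.4756.
With d_Cl₂ + d_CH₄ = 1240 mm, d_CH₄ = 1240/(1 + 0.4756) = 840.3 mm.
d_Cl₂ = 1240 − 840.3 = 400 mm.

400 mm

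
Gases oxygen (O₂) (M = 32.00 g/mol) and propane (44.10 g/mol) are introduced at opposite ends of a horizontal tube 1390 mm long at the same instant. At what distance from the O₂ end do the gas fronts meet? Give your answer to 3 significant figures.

751 mm

In equal time, each gas travels a distance ∝ its rate ∝ 1/√M, so d_O₂/d_C₃H₈ = √(M_C₃H₈/M_O₂) = √(44.10/32.00) = 1.174.
With d_O₂ + d_C₃H₈ = 1390 mm, d_C₃H₈ = 1390/(1 + 1.174) = 639.4 mm.
d_O₂ = 1390 − 639.4 = 751 mm.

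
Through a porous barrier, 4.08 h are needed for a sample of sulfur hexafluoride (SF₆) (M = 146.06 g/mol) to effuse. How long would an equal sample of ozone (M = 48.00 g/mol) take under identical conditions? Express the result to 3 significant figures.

2.34 h

Using Graham's law: t_O₃/t_SF₆ = √(M_O₃/M_SF₆) = √(48.00/146.06) = √0.3286 = 0.5733.
So the time for O₃ is 4.08 × 0.5733 = 2.34 h.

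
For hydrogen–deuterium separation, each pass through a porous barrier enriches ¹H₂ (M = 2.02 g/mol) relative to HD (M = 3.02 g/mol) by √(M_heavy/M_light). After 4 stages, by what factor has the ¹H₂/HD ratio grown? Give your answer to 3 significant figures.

Overall factor = α^4 with α = √(3.02/2.02), i.e. (3.02/2.02)^(4/2).
= 1.49505^2 = 2.24.

2.24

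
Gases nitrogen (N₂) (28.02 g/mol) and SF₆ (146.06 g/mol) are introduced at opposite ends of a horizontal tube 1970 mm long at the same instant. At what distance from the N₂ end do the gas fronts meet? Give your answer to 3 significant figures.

1370 mm

Distances travelled in equal time are proportional to diffusion rates, so d_N₂/d_SF₆ = √(M_SF₆/M_N₂) = √(146.06/28.02) = 2.283.
With d_N₂ + d_SF₆ = 1970 mm, d_SF₆ = 1970/(1 + 2.283) = 600.0 mm.
d_N₂ = 1970 − 600.0 = 1370 mm.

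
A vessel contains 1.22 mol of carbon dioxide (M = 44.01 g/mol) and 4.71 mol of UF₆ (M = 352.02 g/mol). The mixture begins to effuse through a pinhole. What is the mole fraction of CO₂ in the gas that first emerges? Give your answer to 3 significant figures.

The effusion rate of species i is ∝ p_i/√M_i ∝ n_i/√M_i.
So x_CO₂ in the escaping gas = (n_CO₂/√M_CO₂) / Σ(n_i/√M_i)
= (1.22/√44.01) / (1.22/√44.01 + 4.71/√352.02) = 0.1839/(0.1839 + 0.2510) = 0.423.

0.423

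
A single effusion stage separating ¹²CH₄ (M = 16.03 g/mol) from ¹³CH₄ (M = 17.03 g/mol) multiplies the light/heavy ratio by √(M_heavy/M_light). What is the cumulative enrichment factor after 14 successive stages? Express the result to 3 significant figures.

1.53

Each stage multiplies the ratio by α = √(17.03/16.03), so after 14 stages the overall factor is α^14 = (17.03/16.03)^(14/2).
= 1.06238^7 = 1.53.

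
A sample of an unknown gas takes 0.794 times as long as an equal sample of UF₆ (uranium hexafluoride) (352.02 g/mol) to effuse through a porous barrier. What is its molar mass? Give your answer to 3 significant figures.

222 g/mol

Using Graham's law: t_X/t_UF₆ = √(M_X/M_UF₆).
0.794 = √(M_X/352.02)
M_X = 352.02 × 0.794² = 352.02 × 0.6304 = 222 g/mol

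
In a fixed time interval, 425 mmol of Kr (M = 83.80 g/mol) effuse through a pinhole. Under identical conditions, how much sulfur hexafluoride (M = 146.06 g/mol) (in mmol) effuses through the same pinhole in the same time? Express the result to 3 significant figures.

322 mmol

Graham's law gives rate_SF₆/rate_Kr = √(M_Kr/M_SF₆) = √(83.80/146.06) = √0.5737 = 0.7575.
So the amount for SF₆ is 425 × 0.7575 = 322 mmol.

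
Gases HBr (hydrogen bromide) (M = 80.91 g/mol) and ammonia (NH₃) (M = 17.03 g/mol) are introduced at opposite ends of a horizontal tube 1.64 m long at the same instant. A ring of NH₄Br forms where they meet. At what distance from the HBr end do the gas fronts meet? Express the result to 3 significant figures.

0.516 m

Distances travelled in equal time are proportional to diffusion rates, so d_HBr/d_NH₃ = √(M_NH₃/M_HBr) = √(17.03/80.91) = 0.4588.
With d_HBr + d_NH₃ = 1.64 m, d_NH₃ = 1.64/(1 + 0.4588) = 1.124 m.
d_HBr = 1.64 − 1.124 = 0.516 m.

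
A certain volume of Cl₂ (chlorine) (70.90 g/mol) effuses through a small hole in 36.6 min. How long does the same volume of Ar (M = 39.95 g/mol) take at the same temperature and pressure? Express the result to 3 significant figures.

By Graham's law, t_Ar/t_Cl₂ = √(M_Ar/M_Cl₂) = √(39.95/70.90) = √0.5635 = 0.7506.
So the time for Ar is 36.6 × 0.7506 = 27.5 min.

27.5 min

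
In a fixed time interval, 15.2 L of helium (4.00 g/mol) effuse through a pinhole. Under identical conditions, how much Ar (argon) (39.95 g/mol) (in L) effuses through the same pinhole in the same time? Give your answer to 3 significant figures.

4.81 L

Since effusion rate ∝ 1/√M, rate_Ar/rate_He = √(M_He/M_Ar) = √(4.00/39.95) = √0.1001 = 0.3164.
So the volume for Ar is 15.2 × 0.3164 = 4.81 L.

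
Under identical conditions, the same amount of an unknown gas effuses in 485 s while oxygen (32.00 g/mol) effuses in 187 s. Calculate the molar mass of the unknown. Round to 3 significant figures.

215 g/mol

Graham's law gives t_X/t_O₂ = √(M_X/M_O₂).
485/187 = 2.594 = √(M_X/32.00)
M_X = 32.00 × 2.594² = 32.00 × 6.727 = 215 g/mol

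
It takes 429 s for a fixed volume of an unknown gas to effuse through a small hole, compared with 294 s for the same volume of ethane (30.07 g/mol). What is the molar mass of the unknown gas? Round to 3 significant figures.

Since effusion rate ∝ 1/√M, t_X/t_C₂H₆ = √(M_X/M_C₂H₆).
429/294 = 1.459 = √(M_X/30.07)
M_X = 30.07 × 1.459² = 30.07 × 2.129 = 64.0 g/mol

64.0 g/mol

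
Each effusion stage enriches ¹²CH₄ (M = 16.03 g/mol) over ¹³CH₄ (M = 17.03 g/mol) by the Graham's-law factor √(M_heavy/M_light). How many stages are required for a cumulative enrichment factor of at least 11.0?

With α = √(17.03/16.03) per stage, ln α = ½ ln(1.06238) = 0.03026.
Need α^N ≥ 11.0 ⇒ N ≥ ln(11.0) / ln α = 2.398 / 0.03026 = 79.25.
So at least 80 stages are needed.

80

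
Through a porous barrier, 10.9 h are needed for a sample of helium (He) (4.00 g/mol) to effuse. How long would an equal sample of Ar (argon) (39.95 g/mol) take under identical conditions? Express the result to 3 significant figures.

34.4 h

From Graham's law, t_Ar/t_He = √(M_Ar/M_He) = √(39.95/4.00) = √9.988 = 3.160.
So the time for Ar is 10.9 × 3.160 = 34.4 h.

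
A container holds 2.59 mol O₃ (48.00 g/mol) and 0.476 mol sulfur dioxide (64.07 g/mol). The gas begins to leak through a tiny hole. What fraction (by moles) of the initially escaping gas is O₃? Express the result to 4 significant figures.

0.8628

Rate_i ∝ x_i/√M_i (Graham's law weighted by mole fraction), so the effusate composition follows n_i/√M_i.
Mole fraction of O₃ in the effusate = (n_O₃/√M_O₃) / (n_O₃/√M_O₃ + n_SO₂/√M_SO₂)
= (2.59/√48.00) / (2.59/√48.00 + 0.476/√64.07) = 0.3738/(0.3738 + 0.05947) = 0.8628.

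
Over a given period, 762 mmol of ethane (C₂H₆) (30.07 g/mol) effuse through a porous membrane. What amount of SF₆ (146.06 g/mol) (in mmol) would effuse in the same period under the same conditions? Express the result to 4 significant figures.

By Graham's law, rate_SF₆/rate_C₂H₆ = √(M_C₂H₆/M_SF₆) = √(30.07/146.06) = √0.2059 = 0.4537.
So the amount for SF₆ is 762 × 0.4537 = 345.7 mmol.

345.7 mmol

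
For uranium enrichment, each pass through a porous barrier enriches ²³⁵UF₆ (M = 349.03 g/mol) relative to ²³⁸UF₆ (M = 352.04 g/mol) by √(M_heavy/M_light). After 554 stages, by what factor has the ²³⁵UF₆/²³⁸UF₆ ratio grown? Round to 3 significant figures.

10.8

Each stage multiplies the ratio by α = √(352.04/349.03), so after 554 stages the overall factor is α^554 = (352.04/349.03)^(554/2).
= 1.00862^277 = 10.8.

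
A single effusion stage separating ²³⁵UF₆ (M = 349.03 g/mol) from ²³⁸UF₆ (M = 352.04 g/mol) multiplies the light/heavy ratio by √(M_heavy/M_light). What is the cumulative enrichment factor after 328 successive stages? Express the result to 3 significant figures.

4.09

Overall factor = α^328 with α = √(352.04/349.03), i.e. (352.04/349.03)^(328/2).
= 1.00862^164 = 4.09.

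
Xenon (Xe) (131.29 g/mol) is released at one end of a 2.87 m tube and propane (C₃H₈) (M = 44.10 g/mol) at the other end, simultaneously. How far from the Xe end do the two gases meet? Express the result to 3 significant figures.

1.05 m

The fronts meet when d_Xe + d_C₃H₈ = L with d_Xe/d_C₃H₈ = √(M_C₃H₈/M_Xe) (Graham's law). Here √(M_C₃H₈/M_Xe) = √(44.10/131.29) = 0.5796.
With d_Xe + d_C₃H₈ = 2.87 m, d_C₃H₈ = 2.87/(1 + 0.5796) = 1.817 m.
d_Xe = 2.87 − 1.817 = 1.05 m.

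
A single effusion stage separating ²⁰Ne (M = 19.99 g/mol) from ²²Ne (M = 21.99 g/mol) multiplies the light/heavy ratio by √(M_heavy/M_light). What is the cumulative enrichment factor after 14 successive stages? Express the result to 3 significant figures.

After 14 stages the ratio has grown by (√(21.99/19.99))^14 = (21.99/19.99)^(14/2).
= 1.10005^7 = 1.95.

1.95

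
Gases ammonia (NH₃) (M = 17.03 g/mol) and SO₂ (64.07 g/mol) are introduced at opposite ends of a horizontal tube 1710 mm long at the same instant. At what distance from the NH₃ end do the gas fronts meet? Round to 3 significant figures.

1130 mm

In equal time, each gas travels a distance ∝ its rate ∝ 1/√M, so d_NH₃/d_SO₂ = √(M_SO₂/M_NH₃) = √(64.07/17.03) = 1.940.
With d_NH₃ + d_SO₂ = 1710 mm, d_SO₂ = 1710/(1 + 1.940) = 581.7 mm.
d_NH₃ = 1710 − 581.7 = 1130 mm.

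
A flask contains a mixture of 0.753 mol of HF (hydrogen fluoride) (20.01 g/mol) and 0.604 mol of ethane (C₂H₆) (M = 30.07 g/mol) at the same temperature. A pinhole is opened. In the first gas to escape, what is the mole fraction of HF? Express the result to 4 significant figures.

Rate_i ∝ x_i/√M_i (Graham's law weighted by mole fraction), so the effusate composition follows n_i/√M_i.
Mole fraction of HF in the effusate = (n_HF/√M_HF) / (n_HF/√M_HF + n_C₂H₆/√M_C₂H₆)
= (0.753/√20.01) / (0.753/√20.01 + 0.604/√30.07) = 0.1683/(0.1683 + 0.1101) = 0.6045.

0.6045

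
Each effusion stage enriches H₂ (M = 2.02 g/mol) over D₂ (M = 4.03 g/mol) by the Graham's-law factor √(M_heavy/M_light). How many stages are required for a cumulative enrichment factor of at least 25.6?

With α = √(4.03/2.02) per stage, ln α = ½ ln(1.99505) = 0.3453.
Need α^N ≥ 25.6 ⇒ N ≥ ln(25.6) / ln α = 3.243 / 0.3453 = 9.39.
So at least 10 stages are needed.

10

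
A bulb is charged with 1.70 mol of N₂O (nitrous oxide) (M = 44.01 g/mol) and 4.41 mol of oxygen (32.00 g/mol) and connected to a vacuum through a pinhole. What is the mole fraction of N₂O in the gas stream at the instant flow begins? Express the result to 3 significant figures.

0.247

Effusion rate of each component ∝ n_i/√M_i (partial pressure × 1/√M).
Mole fraction of N₂O in the effusate = (n_N₂O/√M_N₂O) / (n_N₂O/√M_N₂O + n_O₂/√M_O₂)
= (1.70/√44.01) / (1.70/√44.01 + 4.41/√32.00) = 0.2563/(0.2563 + 0.7796) = 0.247.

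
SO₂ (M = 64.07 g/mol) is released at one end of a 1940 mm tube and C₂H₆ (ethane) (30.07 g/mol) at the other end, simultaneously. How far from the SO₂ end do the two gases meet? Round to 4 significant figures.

The fronts meet when d_SO₂ + d_C₂H₆ = L with d_SO₂/d_C₂H₆ = √(M_C₂H₆/M_SO₂) (Graham's law). Here √(M_C₂H₆/M_SO₂) = √(30.07/64.07) = 0.6851.
With d_SO₂ + d_C₂H₆ = 1940 mm, d_C₂H₆ = 1940/(1 + 0.6851) = 1151 mm.
d_SO₂ = 1940 − 1151 = 788.7 mm.

788.7 mm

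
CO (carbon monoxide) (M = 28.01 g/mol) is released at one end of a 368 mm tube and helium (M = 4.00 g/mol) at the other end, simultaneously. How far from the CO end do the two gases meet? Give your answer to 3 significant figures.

101 mm

Graham's law gives d_CO/d_He = rate_CO/rate_He = √(M_He/M_CO) = √(4.00/28.01) = 0.3779.
With d_CO + d_He = 368 mm, d_He = 368/(1 + 0.3779) = 267.1 mm.
d_CO = 368 − 267.1 = 101 mm.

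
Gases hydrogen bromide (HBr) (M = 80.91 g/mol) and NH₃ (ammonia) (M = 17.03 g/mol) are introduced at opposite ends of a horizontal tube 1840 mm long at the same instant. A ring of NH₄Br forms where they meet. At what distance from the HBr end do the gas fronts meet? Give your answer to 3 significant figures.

579 mm

The fronts meet when d_HBr + d_NH₃ = L with d_HBr/d_NH₃ = √(M_NH₃/M_HBr) (Graham's law). Here √(M_NH₃/M_HBr) = √(17.03/80.91) = 0.4588.
With d_HBr + d_NH₃ = 1840 mm, d_NH₃ = 1840/(1 + 0.4588) = 1261 mm.
d_HBr = 1840 − 1261 = 579 mm.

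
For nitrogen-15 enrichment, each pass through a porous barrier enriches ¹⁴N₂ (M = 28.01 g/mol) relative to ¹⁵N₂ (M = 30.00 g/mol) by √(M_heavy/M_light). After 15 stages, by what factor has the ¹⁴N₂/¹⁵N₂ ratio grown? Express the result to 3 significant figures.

After 15 stages the ratio has grown by (√(30.00/28.01))^15 = (30.00/28.01)^(15/2).
= 1.07105^(15/2) = 1.67.

1.67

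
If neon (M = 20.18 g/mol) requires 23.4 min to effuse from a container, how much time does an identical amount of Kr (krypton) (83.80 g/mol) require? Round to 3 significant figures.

47.7 min

Graham's law gives t_Kr/t_Ne = √(M_Kr/M_Ne) = √(83.80/20.18) = √4.153 = 2.038.
So the time for Kr is 23.4 × 2.038 = 47.7 min.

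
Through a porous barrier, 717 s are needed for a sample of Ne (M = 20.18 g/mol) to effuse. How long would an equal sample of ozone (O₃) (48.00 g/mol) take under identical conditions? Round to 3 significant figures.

1110 s

Graham's law gives t_O₃/t_Ne = √(M_O₃/M_Ne) = √(48.00/20.18) = √2.379 = 1.542.
So the time for O₃ is 717 × 1.542 = 1110 s.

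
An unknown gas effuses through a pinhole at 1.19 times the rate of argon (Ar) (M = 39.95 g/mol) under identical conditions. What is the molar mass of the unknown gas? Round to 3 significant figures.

Using Graham's law: rate_X/rate_Ar = √(M_Ar/M_X).
1.19 = √(39.95/M_X)
M_X = 39.95 / 1.19² = 39.95 / 1.416 = 28.2 g/mol

28.2 g/mol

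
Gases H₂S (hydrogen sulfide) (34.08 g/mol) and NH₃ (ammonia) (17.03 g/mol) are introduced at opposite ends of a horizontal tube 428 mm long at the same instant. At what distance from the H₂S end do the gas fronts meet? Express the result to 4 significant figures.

177.3 mm

In equal time, each gas travels a distance ∝ its rate ∝ 1/√M, so d_H₂S/d_NH₃ = √(M_NH₃/M_H₂S) = √(17.03/34.08) = 0.7069.
With d_H₂S + d_NH₃ = 428 mm, d_NH₃ = 428/(1 + 0.7069) = 250.7 mm.
d_H₂S = 428 − 250.7 = 177.3 mm.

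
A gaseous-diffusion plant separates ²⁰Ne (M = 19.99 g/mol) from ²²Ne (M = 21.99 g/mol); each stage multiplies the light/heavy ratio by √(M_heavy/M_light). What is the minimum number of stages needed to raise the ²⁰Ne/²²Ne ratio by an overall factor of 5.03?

34

Per stage α = (21.99/19.99)^(1/2) = 1.10005^0.5, giving ln α = 0.04768.
Need α^N ≥ 5.03 ⇒ N ≥ ln(5.03) / ln α = 1.615 / 0.04768 = 33.88.
Minimum whole number of stages: N = 34.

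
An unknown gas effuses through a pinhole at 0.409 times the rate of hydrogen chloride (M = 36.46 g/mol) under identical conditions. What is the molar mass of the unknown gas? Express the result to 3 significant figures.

From Graham's law, rate_X/rate_HCl = √(M_HCl/M_X).
0.409 = √(36.46/M_X)
M_X = 36.46 / 0.409² = 36.46 / 0.1673 = 218 g/mol

218 g/mol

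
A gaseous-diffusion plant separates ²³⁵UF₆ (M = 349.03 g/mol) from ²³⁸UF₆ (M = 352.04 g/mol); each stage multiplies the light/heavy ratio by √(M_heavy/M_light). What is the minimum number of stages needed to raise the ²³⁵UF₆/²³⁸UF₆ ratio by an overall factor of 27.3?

With α = √(352.04/349.03) per stage, ln α = ½ ln(1.00862) = 0.004293.
Need α^N ≥ 27.3 ⇒ N ≥ ln(27.3) / ln α = 3.307 / 0.004293 = 770.21.
Rounding up, N = 771 stages.

771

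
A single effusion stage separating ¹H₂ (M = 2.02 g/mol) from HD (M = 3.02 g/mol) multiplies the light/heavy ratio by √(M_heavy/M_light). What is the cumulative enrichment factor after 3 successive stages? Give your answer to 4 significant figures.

1.828

After 3 stages the ratio has grown by (√(3.02/2.02))^3 = (3.02/2.02)^(3/2).
= 1.49505^(3/2) = 1.828.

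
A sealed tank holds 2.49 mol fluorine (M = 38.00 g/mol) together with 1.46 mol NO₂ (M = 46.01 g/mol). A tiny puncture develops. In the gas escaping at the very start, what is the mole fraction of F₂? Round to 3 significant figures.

Each component's effusion rate ∝ (its partial pressure)·(1/√M) ∝ n_i/√M_i.
Mole fraction of F₂ in the effusate = (n_F₂/√M_F₂) / (n_F₂/√M_F₂ + n_NO₂/√M_NO₂)
= (2.49/√38.00) / (2.49/√38.00 + 1.46/√46.01) = 0.4039/(0.4039 + 0.2152) = 0.652.

0.652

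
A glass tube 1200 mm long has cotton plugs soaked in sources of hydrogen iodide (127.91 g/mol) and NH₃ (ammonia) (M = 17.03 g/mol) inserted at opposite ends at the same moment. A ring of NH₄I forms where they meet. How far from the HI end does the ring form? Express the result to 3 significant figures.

Graham's law gives d_HI/d_NH₃ = rate_HI/rate_NH₃ = √(M_NH₃/M_HI) = √(17.03/127.91) = 0.3649.
With d_HI + d_NH₃ = 1200 mm, d_NH₃ = 1200/(1 + 0.3649) = 879.2 mm.
d_HI = 1200 − 879.2 = 321 mm.

321 mm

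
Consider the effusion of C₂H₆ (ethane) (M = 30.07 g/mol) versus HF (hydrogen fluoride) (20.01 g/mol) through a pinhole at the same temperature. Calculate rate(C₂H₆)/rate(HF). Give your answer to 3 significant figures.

0.816

Graham's law gives rate_C₂H₆/rate_HF = √(M_HF/M_C₂H₆) = √(20.01/30.07) = √0.6654 = 0.816.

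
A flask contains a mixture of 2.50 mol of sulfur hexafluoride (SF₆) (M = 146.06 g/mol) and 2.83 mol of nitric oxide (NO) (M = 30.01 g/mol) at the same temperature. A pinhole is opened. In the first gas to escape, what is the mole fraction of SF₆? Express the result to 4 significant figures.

0.2859

Each component's effusion rate ∝ (its partial pressure)·(1/√M) ∝ n_i/√M_i.
x_SF₆(eff) = (n_SF₆/√M_SF₆) / (n_SF₆/√M_SF₆ + n_NO/√M_NO)
= (2.50/√146.06) / (2.50/√146.06 + 2.83/√30.01) = 0.2069/(0.2069 + 0.5166) = 0.2859.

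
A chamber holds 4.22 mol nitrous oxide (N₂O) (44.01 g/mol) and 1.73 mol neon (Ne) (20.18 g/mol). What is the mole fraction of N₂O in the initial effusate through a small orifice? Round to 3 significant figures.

The effusion rate of species i is ∝ p_i/√M_i ∝ n_i/√M_i.
So x_N₂O in the escaping gas = (n_N₂O/√M_N₂O) / Σ(n_i/√M_i)
= (4.22/√44.01) / (4.22/√44.01 + 1.73/√20.18) = 0.6361/(0.6361 + 0.3851) = 0.623.

0.623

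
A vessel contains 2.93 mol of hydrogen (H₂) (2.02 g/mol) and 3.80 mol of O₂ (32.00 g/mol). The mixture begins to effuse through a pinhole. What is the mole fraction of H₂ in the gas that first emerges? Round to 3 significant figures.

0.754

Rate_i ∝ x_i/√M_i (Graham's law weighted by mole fraction), so the effusate composition follows n_i/√M_i.
x_H₂(eff) = (n_H₂/√M_H₂) / (n_H₂/√M_H₂ + n_O₂/√M_O₂)
= (2.93/√2.02) / (2.93/√2.02 + 3.80/√32.00) = 2.062/(2.062 + 0.6718) = 0.754.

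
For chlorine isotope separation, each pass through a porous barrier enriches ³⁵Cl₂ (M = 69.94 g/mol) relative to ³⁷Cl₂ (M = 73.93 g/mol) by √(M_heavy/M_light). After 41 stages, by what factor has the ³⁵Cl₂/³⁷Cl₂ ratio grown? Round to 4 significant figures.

After 41 stages the ratio has grown by (√(73.93/69.94))^41 = (73.93/69.94)^(41/2).
= 1.05705^(41/2) = 3.119.

3.119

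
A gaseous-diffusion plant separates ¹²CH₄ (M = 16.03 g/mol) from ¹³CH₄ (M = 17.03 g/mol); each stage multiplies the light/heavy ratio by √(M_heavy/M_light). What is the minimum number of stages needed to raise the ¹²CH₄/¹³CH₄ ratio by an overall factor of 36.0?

119

Per stage α = (17.03/16.03)^(1/2) = 1.06238^0.5, giving ln α = 0.03026.
Need α^N ≥ 36.0 ⇒ N ≥ ln(36.0) / ln α = 3.584 / 0.03026 = 118.43.
Minimum whole number of stages: N = 119.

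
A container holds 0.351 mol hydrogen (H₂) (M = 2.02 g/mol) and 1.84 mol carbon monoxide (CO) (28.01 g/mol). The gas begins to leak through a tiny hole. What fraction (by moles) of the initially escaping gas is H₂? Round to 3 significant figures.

Rate_i ∝ x_i/√M_i (Graham's law weighted by mole fraction), so the effusate composition follows n_i/√M_i.
Mole fraction of H₂ in the effusate = (n_H₂/√M_H₂) / (n_H₂/√M_H₂ + n_CO/√M_CO)
= (0.351/√2.02) / (0.351/√2.02 + 1.84/√28.01) = 0.2470/(0.2470 + 0.3477) = 0.415.

0.415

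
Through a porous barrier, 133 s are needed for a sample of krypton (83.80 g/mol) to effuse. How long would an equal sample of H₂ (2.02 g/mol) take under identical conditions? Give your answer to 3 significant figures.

By Graham's law, t_H₂/t_Kr = √(M_H₂/M_Kr) = √(2.02/83.80) = √0.02411 = 0.1553.
So the time for H₂ is 133 × 0.1553 = 20.6 s.

20.6 s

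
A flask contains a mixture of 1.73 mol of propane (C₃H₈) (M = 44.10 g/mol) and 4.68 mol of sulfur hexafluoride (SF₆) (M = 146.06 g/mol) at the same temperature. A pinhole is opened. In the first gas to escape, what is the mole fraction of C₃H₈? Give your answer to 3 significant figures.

0.402

Each component's effusion rate ∝ (its partial pressure)·(1/√M) ∝ n_i/√M_i.
Mole fraction of C₃H₈ in the effusate = (n_C₃H₈/√M_C₃H₈) / (n_C₃H₈/√M_C₃H₈ + n_SF₆/√M_SF₆)
= (1.73/√44.10) / (1.73/√44.10 + 4.68/√146.06) = 0.2605/(0.2605 + 0.3872) = 0.402.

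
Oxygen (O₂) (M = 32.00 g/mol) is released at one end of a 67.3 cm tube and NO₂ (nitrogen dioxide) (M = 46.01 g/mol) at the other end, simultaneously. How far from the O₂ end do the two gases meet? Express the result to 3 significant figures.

The fronts meet when d_O₂ + d_NO₂ = L with d_O₂/d_NO₂ = √(M_NO₂/M_O₂) (Graham's law). Here √(M_NO₂/M_O₂) = √(46.01/32.00) = 1.199.
With d_O₂ + d_NO₂ = 67.3 cm, d_NO₂ = 67.3/(1 + 1.199) = 30.60 cm.
d_O₂ = 67.3 − 30.60 = 36.7 cm.

36.7 cm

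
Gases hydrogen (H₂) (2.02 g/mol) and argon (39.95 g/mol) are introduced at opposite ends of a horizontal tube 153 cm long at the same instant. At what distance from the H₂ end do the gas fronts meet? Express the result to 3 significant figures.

125 cm

The fronts meet when d_H₂ + d_Ar = L with d_H₂/d_Ar = √(M_Ar/M_H₂) (Graham's law). Here √(M_Ar/M_H₂) = √(39.95/2.02) = 4.447.
With d_H₂ + d_Ar = 153 cm, d_Ar = 153/(1 + 4.447) = 28.09 cm.
d_H₂ = 153 − 28.09 = 125 cm.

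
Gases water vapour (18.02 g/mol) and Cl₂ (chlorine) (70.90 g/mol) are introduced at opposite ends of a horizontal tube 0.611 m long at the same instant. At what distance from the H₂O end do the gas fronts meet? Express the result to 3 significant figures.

0.406 m

Distances travelled in equal time are proportional to diffusion rates, so d_H₂O/d_Cl₂ = √(M_Cl₂/M_H₂O) = √(70.90/18.02) = 1.984.
With d_H₂O + d_Cl₂ = 0.611 m, d_Cl₂ = 0.611/(1 + 1.984) = 0.2048 m.
d_H₂O = 0.611 − 0.2048 = 0.406 m.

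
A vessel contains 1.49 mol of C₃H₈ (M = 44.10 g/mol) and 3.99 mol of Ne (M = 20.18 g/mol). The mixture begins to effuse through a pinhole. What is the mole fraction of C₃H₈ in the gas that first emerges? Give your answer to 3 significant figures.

0.202

Each component's effusion rate ∝ (its partial pressure)·(1/√M) ∝ n_i/√M_i.
x_C₃H₈(eff) = (n_C₃H₈/√M_C₃H₈) / (n_C₃H₈/√M_C₃H₈ + n_Ne/√M_Ne)
= (1.49/√44.10) / (1.49/√44.10 + 3.99/√20.18) = 0.2244/(0.2244 + 0.8882) = 0.202.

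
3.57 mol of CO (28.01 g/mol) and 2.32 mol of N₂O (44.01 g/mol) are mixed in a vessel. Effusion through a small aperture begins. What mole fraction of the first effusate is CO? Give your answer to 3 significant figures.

0.659

Rate_i ∝ x_i/√M_i (Graham's law weighted by mole fraction), so the effusate composition follows n_i/√M_i.
So x_CO in the escaping gas = (n_CO/√M_CO) / Σ(n_i/√M_i)
= (3.57/√28.01) / (3.57/√28.01 + 2.32/√44.01) = 0.6745/(0.6745 + 0.3497) = 0.659.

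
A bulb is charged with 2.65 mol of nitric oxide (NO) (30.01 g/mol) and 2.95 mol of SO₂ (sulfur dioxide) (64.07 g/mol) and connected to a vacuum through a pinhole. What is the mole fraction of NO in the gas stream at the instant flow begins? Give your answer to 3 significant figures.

0.568

Rate_i ∝ x_i/√M_i (Graham's law weighted by mole fraction), so the effusate composition follows n_i/√M_i.
Mole fraction of NO in the effusate = (n_NO/√M_NO) / (n_NO/√M_NO + n_SO₂/√M_SO₂)
= (2.65/√30.01) / (2.65/√30.01 + 2.95/√64.07) = 0.4837/(0.4837 + 0.3685) = 0.568.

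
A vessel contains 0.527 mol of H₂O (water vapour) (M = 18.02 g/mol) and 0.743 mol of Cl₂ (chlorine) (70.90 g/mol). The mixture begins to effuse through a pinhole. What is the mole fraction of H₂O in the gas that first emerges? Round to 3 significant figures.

Rate_i ∝ x_i/√M_i (Graham's law weighted by mole fraction), so the effusate composition follows n_i/√M_i.
Mole fraction of H₂O in the effusate = (n_H₂O/√M_H₂O) / (n_H₂O/√M_H₂O + n_Cl₂/√M_Cl₂)
= (0.527/√18.02) / (0.527/√18.02 + 0.743/√70.90) = 0.1241/(0.1241 + 0.08824) = 0.585.

0.585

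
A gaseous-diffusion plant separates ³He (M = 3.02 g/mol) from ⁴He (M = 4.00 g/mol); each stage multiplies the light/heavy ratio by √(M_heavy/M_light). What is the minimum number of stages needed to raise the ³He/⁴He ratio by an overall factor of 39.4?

Per stage α = (4.00/3.02)^(1/2) = 1.32450^0.5, giving ln α = 0.1405.
Need α^N ≥ 39.4 ⇒ N ≥ ln(39.4) / ln α = 3.674 / 0.1405 = 26.14.
Rounding up, N = 27 stages.

27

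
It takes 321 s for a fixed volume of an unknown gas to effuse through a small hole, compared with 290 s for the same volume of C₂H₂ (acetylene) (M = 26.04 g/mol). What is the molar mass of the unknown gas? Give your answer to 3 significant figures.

By Graham's law, t_X/t_C₂H₂ = √(M_X/M_C₂H₂).
321/290 = 1.107 = √(M_X/26.04)
M_X = 26.04 × 1.107² = 26.04 × 1.225 = 31.9 g/mol

31.9 g/mol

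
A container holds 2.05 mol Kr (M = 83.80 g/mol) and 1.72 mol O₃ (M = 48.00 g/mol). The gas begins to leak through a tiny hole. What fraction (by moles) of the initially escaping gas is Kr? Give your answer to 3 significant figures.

0.474

Each component's effusion rate ∝ (its partial pressure)·(1/√M) ∝ n_i/√M_i.
Mole fraction of Kr in the effusate = (n_Kr/√M_Kr) / (n_Kr/√M_Kr + n_O₃/√M_O₃)
= (2.05/√83.80) / (2.05/√83.80 + 1.72/√48.00) = 0.2239/(0.2239 + 0.2483) = 0.474.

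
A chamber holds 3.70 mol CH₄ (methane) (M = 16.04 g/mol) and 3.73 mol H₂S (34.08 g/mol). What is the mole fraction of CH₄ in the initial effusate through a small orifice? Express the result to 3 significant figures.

0.591

Rate_i ∝ x_i/√M_i (Graham's law weighted by mole fraction), so the effusate composition follows n_i/√M_i.
Mole fraction of CH₄ in the effusate = (n_CH₄/√M_CH₄) / (n_CH₄/√M_CH₄ + n_H₂S/√M_H₂S)
= (3.70/√16.04) / (3.70/√16.04 + 3.73/√34.08) = 0.9238/(0.9238 + 0.6389) = 0.591.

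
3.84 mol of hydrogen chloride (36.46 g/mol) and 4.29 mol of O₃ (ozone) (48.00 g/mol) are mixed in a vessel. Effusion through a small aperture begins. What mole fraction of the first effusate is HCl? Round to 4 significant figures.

0.5067

The effusion rate of species i is ∝ p_i/√M_i ∝ n_i/√M_i.
Mole fraction of HCl in the effusate = (n_HCl/√M_HCl) / (n_HCl/√M_HCl + n_O₃/√M_O₃)
= (3.84/√36.46) / (3.84/√36.46 + 4.29/√48.00) = 0.6359/(0.6359 + 0.6192) = 0.5067.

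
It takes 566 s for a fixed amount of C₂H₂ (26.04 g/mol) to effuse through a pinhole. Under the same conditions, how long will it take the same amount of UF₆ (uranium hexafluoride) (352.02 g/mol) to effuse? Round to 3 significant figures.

2080 s

By Graham's law, t_UF₆/t_C₂H₂ = √(M_UF₆/M_C₂H₂) = √(352.02/26.04) = √13.52 = 3.677.
So the time for UF₆ is 566 × 3.677 = 2080 s.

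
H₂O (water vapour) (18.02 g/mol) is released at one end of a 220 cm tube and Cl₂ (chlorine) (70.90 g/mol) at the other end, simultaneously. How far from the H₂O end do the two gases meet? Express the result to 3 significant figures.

146 cm

In equal time, each gas travels a distance ∝ its rate ∝ 1/√M, so d_H₂O/d_Cl₂ = √(M_Cl₂/M_H₂O) = √(70.90/18.02) = 1.984.
With d_H₂O + d_Cl₂ = 220 cm, d_Cl₂ = 220/(1 + 1.984) = 73.74 cm.
d_H₂O = 220 − 73.74 = 146 cm.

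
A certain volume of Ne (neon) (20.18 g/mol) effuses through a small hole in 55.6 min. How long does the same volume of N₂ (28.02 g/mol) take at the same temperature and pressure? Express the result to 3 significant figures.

65.5 min

By Graham's law, t_N₂/t_Ne = √(M_N₂/M_Ne) = √(28.02/20.18) = √1.389 = 1.178.
So the time for N₂ is 55.6 × 1.178 = 65.5 min.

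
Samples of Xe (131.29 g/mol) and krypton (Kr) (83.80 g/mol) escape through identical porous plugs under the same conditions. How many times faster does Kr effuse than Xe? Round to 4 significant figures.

From Graham's law, rate_Kr/rate_Xe = √(M_Xe/M_Kr) = √(131.29/83.80) = √1.567 = 1.252.

1.252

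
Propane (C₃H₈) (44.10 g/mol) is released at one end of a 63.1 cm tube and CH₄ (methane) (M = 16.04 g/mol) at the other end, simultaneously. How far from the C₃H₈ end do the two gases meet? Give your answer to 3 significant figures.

23.7 cm

Graham's law gives d_C₃H₈/d_CH₄ = rate_C₃H₈/rate_CH₄ = √(M_CH₄/M_C₃H₈) = √(16.04/44.10) = 0.6031.
With d_C₃H₈ + d_CH₄ = 63.1 cm, d_CH₄ = 63.1/(1 + 0.6031) = 39.36 cm.
d_C₃H₈ = 63.1 − 39.36 = 23.7 cm.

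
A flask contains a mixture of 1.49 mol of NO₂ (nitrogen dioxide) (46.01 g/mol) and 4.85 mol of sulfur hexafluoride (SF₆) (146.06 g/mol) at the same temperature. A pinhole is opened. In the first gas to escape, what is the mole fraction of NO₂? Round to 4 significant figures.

Effusion rate of each component ∝ n_i/√M_i (partial pressure × 1/√M).
x_NO₂(eff) = (n_NO₂/√M_NO₂) / (n_NO₂/√M_NO₂ + n_SF₆/√M_SF₆)
= (1.49/√46.01) / (1.49/√46.01 + 4.85/√146.06) = 0.2197/(0.2197 + 0.4013) = 0.3537.

0.3537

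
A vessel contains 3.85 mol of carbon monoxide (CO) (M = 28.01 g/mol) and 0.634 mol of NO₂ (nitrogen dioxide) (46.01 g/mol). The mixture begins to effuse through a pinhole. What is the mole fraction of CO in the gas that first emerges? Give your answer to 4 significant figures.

Each component's effusion rate ∝ (its partial pressure)·(1/√M) ∝ n_i/√M_i.
x_CO(eff) = (n_CO/√M_CO) / (n_CO/√M_CO + n_NO₂/√M_NO₂)
= (3.85/√28.01) / (3.85/√28.01 + 0.634/√46.01) = 0.7275/(0.7275 + 0.09347) = 0.8861.

0.8861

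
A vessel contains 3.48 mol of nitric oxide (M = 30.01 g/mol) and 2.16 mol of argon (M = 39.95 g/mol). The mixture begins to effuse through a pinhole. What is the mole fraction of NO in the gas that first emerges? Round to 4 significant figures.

Effusion rate of each component ∝ n_i/√M_i (partial pressure × 1/√M).
So x_NO in the escaping gas = (n_NO/√M_NO) / Σ(n_i/√M_i)
= (3.48/√30.01) / (3.48/√30.01 + 2.16/√39.95) = 0.6353/(0.6353 + 0.3417) = 0.6502.

0.6502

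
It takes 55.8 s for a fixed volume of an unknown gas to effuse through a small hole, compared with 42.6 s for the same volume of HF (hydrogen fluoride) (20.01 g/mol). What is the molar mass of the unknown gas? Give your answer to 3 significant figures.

Using Graham's law: t_X/t_HF = √(M_X/M_HF).
55.8/42.6 = 1.310 = √(M_X/20.01)
M_X = 20.01 × 1.310² = 20.01 × 1.716 = 34.3 g/mol

34.3 g/mol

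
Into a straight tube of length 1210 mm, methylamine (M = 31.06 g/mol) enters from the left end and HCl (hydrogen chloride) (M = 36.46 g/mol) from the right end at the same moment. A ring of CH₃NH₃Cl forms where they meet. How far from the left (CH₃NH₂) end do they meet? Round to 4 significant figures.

629.2 mm

Distances travelled in equal time are proportional to diffusion rates, so d_CH₃NH₂/d_HCl = √(M_HCl/M_CH₃NH₂) = √(36.46/31.06) = 1.083.
With d_CH₃NH₂ + d_HCl = 1210 mm, d_HCl = 1210/(1 + 1.083) = 580.8 mm.
d_CH₃NH₂ = 1210 − 580.8 = 629.2 mm.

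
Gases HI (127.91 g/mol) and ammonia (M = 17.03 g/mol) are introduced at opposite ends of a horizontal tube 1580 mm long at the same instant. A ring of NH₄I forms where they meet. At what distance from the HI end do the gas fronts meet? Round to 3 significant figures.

422 mm

Graham's law gives d_HI/d_NH₃ = rate_HI/rate_NH₃ = √(M_NH₃/M_HI) = √(17.03/127.91) = 0.3649.
With d_HI + d_NH₃ = 1580 mm, d_NH₃ = 1580/(1 + 0.3649) = 1158 mm.
d_HI = 1580 − 1158 = 422 mm.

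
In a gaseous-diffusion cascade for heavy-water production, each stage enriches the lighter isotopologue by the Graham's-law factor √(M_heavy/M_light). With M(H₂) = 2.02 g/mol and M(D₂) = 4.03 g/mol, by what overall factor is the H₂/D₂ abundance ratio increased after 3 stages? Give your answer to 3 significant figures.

2.82

The single-stage factor is √(M_heavy/M_light), so 3 stages give [√(4.03/2.02)]^3 = (4.03/2.02)^(3/2).
= 1.99505^(3/2) = 2.82.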